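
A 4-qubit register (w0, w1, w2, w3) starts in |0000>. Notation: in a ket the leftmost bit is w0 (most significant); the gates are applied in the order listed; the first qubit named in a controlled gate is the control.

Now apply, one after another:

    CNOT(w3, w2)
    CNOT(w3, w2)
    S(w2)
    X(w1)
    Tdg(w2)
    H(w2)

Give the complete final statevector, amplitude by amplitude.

The resulting statevector has amplitude sqrt(2)/2 on |0100>, sqrt(2)/2 on |0110>, and 0 on every other basis state. Key observation: steps 1-2 multiply out to the identity, so the circuit reduces to the remaining gates.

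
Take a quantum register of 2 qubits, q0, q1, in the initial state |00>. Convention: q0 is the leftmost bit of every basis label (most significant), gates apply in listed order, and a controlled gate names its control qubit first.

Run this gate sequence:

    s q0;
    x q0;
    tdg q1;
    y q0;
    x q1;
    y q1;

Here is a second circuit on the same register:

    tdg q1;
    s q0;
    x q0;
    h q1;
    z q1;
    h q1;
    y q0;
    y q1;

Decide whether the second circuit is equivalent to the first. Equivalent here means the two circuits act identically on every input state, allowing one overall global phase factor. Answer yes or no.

Yes, they are equivalent — the unitaries differ by at most a global phase.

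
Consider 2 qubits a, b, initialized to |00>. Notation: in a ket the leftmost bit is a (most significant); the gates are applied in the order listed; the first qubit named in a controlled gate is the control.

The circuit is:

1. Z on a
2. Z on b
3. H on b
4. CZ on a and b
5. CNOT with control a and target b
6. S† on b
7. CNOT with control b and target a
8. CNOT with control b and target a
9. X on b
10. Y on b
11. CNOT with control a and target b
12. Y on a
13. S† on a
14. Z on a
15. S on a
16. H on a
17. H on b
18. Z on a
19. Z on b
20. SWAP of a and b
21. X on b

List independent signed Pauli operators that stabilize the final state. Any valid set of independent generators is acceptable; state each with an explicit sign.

The final state is stabilized by the group generated by +YI, +IX; other independent generating sets are equally valid.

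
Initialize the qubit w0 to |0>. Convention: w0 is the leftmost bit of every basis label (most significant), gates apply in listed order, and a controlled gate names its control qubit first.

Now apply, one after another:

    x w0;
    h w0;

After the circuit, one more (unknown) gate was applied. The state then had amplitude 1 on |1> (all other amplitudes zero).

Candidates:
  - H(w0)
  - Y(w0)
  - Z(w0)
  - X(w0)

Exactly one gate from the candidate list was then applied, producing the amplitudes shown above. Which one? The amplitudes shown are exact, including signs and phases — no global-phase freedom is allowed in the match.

It was H(w0) that produced the state shown.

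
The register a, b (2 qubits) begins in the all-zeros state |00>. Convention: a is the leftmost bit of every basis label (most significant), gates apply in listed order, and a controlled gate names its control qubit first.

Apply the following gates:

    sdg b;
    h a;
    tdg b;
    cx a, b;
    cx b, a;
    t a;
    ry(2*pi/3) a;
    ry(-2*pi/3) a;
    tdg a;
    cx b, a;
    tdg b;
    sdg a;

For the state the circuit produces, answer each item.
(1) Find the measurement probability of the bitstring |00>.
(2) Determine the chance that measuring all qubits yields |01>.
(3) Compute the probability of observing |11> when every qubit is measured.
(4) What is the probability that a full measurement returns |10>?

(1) A full measurement returns |00> with probability 1/2. Key observation: gates 5-10 undo each other exactly, leaving only the rest of the circuit to track.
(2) Outcome |01> occurs with probability 0.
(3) A full measurement returns |11> with probability 1/2.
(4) Outcome |10> occurs with probability 0.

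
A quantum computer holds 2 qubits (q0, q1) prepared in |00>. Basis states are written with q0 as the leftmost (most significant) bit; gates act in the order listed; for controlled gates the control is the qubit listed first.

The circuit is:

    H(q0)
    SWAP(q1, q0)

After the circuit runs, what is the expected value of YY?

The expectation value of YY is 0.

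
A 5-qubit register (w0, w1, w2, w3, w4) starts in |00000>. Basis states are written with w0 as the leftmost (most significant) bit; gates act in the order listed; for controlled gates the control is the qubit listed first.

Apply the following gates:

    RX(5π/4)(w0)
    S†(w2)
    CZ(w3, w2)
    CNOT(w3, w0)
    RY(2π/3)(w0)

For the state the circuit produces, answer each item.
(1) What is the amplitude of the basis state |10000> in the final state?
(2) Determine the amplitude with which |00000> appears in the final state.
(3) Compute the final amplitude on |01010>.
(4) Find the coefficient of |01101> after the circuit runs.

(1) |10000> carries amplitude -sqrt(6 - 3*sqrt(2))/4 - I*sqrt(sqrt(2) + 2)/4 in the final state.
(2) |00000> carries amplitude -sqrt(2 - sqrt(2))/4 + I*sqrt(3*sqrt(2) + 6)/4 in the final state.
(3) The final state's coefficient on |01010> equals 0.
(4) |01101> carries amplitude 0 in the final state.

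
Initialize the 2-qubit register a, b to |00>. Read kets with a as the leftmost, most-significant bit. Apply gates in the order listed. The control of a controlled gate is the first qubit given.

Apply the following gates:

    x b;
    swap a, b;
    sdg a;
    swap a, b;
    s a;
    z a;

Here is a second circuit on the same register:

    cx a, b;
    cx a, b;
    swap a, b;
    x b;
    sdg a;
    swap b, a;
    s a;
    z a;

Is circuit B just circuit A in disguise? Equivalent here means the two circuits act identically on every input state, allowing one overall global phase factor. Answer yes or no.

No: there is an input state on which the two circuits produce genuinely different outputs (not merely differing by a phase).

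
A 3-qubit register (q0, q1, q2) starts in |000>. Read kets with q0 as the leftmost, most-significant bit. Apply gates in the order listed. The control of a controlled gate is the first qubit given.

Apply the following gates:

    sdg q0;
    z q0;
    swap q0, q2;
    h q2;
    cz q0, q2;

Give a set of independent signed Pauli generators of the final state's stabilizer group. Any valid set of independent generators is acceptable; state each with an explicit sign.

One valid set of independent stabilizer generators is +IIX, +ZII, +IZI (any independent generating set of the same group is equally correct).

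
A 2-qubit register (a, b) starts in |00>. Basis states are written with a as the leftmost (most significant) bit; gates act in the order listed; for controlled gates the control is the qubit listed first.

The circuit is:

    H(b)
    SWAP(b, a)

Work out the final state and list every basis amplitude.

The resulting statevector has amplitude sqrt(2)/2 on |00>, 0 on |01>, sqrt(2)/2 on |10>, 0 on |11>.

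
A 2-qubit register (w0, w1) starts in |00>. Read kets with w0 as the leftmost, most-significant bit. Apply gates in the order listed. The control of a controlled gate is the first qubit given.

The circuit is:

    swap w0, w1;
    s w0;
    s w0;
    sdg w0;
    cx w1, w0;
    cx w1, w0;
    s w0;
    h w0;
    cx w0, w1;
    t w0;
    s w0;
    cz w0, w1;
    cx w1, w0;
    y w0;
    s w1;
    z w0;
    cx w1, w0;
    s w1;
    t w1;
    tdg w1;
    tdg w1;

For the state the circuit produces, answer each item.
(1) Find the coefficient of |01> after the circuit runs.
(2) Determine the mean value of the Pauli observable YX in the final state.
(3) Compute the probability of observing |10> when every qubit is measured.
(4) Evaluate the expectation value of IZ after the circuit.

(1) |01> carries amplitude sqrt(2)/2 in the final state. Key observation: the block from step 5 through step 6 cancels to the identity and can be dropped.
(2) The expectation value of YX is -1.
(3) The probability of measuring |10> is 1/2.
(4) The expectation value of IZ is 0.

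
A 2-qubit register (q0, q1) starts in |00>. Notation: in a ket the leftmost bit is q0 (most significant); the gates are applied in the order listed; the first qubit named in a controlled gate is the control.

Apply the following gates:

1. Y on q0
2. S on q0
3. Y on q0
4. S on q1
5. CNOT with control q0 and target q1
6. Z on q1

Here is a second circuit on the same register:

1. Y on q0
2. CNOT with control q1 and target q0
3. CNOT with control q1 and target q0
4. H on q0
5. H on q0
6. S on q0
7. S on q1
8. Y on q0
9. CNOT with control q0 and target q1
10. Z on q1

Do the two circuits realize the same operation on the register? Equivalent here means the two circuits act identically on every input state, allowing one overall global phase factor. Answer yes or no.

Yes — the two circuits implement the same unitary up to a global phase.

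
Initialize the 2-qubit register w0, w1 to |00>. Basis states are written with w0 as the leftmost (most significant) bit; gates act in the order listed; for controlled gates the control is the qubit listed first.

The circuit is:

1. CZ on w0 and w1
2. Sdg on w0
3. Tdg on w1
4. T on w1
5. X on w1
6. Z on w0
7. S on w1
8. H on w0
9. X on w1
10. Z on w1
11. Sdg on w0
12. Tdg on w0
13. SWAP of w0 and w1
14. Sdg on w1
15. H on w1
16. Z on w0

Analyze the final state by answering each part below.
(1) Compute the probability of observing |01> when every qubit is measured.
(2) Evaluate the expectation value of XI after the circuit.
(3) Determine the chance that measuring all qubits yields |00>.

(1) The probability of measuring |01> is sqrt(2)/4 + 1/2.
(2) The expectation value of XI is 0.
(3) A full measurement returns |00> with probability 1/2 - sqrt(2)/4.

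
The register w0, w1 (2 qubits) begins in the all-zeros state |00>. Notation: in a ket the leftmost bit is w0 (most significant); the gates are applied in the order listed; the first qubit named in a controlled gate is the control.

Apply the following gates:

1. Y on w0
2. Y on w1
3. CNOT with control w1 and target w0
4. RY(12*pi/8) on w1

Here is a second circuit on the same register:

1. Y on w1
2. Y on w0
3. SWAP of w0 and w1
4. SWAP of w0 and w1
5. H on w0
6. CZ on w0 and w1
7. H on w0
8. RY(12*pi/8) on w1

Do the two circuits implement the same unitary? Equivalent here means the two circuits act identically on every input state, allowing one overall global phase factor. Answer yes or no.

Yes: on every input state the two circuits agree up to one overall phase factor.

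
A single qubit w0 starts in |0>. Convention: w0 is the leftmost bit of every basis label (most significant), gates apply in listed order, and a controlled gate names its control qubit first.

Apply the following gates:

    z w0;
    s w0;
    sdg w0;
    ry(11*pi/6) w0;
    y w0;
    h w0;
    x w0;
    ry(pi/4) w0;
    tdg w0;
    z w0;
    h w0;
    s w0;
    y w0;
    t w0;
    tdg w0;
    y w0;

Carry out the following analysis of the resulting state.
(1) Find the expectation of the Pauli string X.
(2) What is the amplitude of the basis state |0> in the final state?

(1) In the final state, X has expectation -sqrt(3)/4 - 1/4. Key observation: steps 13-16 multiply out to the identity, so the circuit reduces to the remaining gates.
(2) The amplitude on |0> is -sqrt(4 - 2*sqrt(2))*exp(I*pi/4)/8 + I*sqrt(12 - 6*sqrt(2))/8 + I*sqrt(2*sqrt(2) + 4)/8 + sqrt(6*sqrt(2) + 12)*exp(I*pi/4)/8.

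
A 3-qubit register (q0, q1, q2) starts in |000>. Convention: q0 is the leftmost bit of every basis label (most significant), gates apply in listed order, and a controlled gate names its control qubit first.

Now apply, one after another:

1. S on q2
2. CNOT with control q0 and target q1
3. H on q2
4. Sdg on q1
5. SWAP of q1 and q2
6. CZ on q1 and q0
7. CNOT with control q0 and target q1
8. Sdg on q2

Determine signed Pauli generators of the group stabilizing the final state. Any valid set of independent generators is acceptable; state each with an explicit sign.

The stabilizer group can be generated by +IXI, +ZII, +IIZ, among other valid generating sets.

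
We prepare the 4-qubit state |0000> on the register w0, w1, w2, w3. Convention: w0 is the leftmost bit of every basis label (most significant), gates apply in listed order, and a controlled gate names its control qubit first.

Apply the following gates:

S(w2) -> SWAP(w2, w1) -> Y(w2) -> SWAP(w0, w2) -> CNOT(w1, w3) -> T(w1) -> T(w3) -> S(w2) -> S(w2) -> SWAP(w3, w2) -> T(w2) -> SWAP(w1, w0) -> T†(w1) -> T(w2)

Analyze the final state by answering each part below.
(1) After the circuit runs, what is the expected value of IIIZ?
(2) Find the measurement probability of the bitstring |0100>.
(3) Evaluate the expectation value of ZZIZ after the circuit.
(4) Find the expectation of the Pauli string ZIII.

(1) The observable IIIZ averages to 1.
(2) Outcome |0100> occurs with probability 1.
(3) The expectation value of ZZIZ is -1.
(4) The observable ZIII averages to 1.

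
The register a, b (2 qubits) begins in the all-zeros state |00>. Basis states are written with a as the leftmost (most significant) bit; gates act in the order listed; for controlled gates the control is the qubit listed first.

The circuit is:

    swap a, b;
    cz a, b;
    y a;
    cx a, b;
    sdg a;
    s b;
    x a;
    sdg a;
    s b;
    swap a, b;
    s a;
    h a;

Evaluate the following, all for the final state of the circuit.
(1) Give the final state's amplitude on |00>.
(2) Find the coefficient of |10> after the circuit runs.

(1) The amplitude on |00> is -sqrt(2)*I/2.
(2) |10> carries amplitude sqrt(2)*I/2 in the final state.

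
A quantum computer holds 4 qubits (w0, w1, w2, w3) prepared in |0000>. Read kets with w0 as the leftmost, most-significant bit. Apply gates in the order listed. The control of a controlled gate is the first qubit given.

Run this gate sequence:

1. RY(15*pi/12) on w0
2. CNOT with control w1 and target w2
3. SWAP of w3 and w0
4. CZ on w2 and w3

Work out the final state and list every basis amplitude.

After the circuit, the state carries amplitude -sqrt(2 - sqrt(2))/2 on |0000>, sqrt(sqrt(2) + 2)/2 on |0001>, and 0 on every other basis state.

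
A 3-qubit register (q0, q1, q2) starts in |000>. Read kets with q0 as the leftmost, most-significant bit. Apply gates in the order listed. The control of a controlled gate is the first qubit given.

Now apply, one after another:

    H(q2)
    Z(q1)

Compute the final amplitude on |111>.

The amplitude on |111> is 0.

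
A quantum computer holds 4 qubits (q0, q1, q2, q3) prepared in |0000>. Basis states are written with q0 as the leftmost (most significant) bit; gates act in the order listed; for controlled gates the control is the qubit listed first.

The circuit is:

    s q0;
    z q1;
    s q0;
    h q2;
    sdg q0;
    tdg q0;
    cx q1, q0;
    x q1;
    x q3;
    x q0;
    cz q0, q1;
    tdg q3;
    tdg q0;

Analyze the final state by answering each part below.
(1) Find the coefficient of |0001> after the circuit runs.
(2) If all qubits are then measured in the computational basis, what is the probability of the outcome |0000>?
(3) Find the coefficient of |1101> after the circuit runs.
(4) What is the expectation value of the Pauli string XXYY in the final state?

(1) The amplitude on |0001> is 0.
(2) Outcome |0000> occurs with probability 0.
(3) The amplitude on |1101> is sqrt(2)*I/2.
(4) The observable XXYY averages to 0.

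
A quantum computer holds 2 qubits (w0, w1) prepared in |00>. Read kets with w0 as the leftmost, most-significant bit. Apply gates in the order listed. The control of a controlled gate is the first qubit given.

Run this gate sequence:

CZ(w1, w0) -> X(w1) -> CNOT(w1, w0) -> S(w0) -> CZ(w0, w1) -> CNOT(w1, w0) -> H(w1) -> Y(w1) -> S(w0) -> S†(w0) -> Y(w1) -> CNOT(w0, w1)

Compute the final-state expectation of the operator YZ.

The expectation value of YZ is 0. Key observation: steps 8-11 multiply out to the identity, so the circuit reduces to the remaining gates.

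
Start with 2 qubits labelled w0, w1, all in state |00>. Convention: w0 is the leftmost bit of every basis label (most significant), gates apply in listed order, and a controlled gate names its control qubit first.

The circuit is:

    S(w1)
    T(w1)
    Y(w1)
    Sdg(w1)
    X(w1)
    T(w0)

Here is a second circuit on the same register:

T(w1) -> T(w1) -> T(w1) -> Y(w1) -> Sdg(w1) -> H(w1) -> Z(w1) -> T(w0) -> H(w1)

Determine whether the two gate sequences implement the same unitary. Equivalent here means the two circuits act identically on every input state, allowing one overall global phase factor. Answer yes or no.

Yes, they are equivalent — the unitaries differ by at most a global phase.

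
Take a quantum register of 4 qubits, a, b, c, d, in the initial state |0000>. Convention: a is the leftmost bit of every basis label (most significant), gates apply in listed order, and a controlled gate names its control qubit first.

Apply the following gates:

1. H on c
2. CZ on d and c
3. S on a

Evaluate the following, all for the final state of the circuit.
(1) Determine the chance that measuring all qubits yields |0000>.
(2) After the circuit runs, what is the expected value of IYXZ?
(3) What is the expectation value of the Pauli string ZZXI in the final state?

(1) Outcome |0000> occurs with probability 1/2.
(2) The observable IYXZ averages to 0.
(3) The expectation value of ZZXI is 1.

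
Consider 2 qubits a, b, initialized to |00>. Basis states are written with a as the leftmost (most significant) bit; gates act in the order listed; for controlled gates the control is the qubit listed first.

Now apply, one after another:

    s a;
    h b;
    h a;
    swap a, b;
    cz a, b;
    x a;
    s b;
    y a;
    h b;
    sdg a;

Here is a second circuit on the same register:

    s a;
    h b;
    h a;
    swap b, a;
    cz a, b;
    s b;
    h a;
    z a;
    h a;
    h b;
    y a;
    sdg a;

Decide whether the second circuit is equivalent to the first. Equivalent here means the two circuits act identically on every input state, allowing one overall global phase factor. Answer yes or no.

Yes — the two circuits implement the same unitary up to a global phase.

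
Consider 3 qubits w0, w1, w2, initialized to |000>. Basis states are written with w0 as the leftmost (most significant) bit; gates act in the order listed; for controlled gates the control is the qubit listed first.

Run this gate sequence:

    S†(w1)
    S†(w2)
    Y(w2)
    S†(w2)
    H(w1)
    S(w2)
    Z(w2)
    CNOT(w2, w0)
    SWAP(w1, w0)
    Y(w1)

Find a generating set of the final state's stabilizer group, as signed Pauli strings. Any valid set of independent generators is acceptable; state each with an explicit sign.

The final state is stabilized by the group generated by +XII, +IZI, -IIZ; other independent generating sets are equally valid.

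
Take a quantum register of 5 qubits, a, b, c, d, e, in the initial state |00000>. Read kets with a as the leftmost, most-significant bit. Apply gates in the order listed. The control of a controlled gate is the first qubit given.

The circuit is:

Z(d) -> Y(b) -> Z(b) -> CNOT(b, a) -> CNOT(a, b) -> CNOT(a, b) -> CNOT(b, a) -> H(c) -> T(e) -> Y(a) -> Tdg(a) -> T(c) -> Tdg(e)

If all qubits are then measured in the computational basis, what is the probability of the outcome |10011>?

A full measurement returns |10011> with probability 0.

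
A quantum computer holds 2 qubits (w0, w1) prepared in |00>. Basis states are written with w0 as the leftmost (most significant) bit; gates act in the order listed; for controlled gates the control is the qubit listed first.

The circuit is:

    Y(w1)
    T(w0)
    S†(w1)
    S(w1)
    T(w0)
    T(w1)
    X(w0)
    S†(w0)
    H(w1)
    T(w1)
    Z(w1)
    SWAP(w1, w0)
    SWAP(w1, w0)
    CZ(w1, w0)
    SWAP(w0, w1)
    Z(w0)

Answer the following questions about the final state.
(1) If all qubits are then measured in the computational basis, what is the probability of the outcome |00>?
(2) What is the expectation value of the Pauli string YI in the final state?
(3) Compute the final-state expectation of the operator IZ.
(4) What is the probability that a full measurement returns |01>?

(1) The probability of measuring |00> is 0. Key observation: the block from step 12 through step 13 cancels to the identity and can be dropped.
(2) In the final state, YI has expectation sqrt(2)/2.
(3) In the final state, IZ has expectation -1.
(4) Outcome |01> occurs with probability 1/2.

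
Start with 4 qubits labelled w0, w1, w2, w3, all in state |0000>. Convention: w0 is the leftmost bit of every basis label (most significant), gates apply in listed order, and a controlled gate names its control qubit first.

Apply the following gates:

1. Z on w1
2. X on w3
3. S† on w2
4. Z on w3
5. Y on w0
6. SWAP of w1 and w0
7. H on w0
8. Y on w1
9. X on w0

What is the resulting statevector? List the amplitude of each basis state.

After the circuit, the state carries amplitude -sqrt(2)/2 on |0001>, -sqrt(2)/2 on |1001>, and 0 on every other basis state.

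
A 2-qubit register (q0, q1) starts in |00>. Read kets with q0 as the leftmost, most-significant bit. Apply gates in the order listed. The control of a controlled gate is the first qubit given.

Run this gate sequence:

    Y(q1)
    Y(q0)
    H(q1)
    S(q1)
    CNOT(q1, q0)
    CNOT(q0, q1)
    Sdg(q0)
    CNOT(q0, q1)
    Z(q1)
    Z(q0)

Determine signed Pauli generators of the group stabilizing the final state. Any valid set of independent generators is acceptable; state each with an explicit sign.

The stabilizer group can be generated by +XX, -ZZ, among other valid generating sets.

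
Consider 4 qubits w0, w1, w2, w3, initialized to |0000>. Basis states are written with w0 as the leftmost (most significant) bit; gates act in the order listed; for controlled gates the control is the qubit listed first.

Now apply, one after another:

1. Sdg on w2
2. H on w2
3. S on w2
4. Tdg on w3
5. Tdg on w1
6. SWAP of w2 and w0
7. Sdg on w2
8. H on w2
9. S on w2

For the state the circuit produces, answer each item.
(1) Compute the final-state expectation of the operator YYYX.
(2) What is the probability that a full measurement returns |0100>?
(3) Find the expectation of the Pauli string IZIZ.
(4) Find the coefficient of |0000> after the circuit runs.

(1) The expectation value of YYYX is 0.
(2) Outcome |0100> occurs with probability 0.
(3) In the final state, IZIZ has expectation 1.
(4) |0000> carries amplitude 1/2 in the final state.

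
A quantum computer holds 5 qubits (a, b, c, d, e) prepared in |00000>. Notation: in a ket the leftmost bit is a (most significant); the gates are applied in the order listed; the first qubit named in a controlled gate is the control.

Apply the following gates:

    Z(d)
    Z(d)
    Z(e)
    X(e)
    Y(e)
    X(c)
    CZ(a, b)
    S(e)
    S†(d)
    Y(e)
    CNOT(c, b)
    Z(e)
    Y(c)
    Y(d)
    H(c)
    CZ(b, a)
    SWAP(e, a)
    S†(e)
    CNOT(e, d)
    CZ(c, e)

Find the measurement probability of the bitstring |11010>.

A full measurement returns |11010> with probability 1/2.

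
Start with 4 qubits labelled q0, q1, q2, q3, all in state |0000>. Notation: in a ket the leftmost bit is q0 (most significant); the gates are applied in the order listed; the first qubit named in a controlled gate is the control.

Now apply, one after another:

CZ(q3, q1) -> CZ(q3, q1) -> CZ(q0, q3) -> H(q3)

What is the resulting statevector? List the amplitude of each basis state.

The final amplitudes are sqrt(2)/2 on |0000>, sqrt(2)/2 on |0001>, and 0 on every other basis state.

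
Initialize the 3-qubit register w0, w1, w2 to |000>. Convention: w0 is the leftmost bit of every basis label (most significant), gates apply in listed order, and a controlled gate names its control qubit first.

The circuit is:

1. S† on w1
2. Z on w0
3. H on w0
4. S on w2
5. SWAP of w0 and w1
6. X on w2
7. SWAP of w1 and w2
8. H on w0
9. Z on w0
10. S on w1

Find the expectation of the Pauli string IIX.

The observable IIX averages to 1.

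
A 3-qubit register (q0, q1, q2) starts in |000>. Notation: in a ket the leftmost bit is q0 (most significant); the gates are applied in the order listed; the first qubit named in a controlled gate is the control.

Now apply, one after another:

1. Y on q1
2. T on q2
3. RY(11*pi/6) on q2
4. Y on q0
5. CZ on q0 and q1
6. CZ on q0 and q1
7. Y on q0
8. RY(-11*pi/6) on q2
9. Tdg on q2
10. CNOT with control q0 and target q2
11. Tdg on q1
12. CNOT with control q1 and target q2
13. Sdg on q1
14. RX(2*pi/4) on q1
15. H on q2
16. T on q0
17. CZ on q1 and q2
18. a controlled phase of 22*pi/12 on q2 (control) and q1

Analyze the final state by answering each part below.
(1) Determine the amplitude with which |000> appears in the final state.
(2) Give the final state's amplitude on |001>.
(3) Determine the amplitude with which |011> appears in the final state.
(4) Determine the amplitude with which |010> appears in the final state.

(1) The amplitude on |000> is -exp(I*pi/4)/2. Key observation: steps 2-9 multiply out to the identity, so the circuit reduces to the remaining gates.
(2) The amplitude on |001> is exp(I*pi/4)/2.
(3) The amplitude on |011> is -exp(7*I*pi/12)/2.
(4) The amplitude on |010> is -exp(3*I*pi/4)/2.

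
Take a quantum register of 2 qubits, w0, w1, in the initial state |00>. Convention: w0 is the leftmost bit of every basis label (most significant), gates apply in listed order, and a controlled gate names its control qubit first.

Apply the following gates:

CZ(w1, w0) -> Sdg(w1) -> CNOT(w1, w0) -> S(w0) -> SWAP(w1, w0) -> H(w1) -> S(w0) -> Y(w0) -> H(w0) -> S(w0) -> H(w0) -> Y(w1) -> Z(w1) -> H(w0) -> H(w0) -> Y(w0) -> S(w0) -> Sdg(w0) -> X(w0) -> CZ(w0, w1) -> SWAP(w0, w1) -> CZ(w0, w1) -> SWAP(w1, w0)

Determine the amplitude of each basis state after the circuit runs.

The final amplitudes are sqrt(2)*(1 + I)/4 on |00>, sqrt(2)*(1 + I)/4 on |01>, sqrt(2)*(1 - I)/4 on |10>, sqrt(2)*(1 - I)/4 on |11>.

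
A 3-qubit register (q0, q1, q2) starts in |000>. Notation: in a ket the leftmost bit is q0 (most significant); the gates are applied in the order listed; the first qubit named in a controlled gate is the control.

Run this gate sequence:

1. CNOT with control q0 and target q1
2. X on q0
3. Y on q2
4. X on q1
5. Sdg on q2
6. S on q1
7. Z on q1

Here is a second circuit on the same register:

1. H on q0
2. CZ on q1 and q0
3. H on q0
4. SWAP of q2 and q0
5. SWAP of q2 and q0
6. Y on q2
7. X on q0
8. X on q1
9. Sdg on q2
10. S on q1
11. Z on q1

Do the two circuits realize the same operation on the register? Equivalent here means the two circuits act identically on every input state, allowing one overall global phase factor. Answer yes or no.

No, they are not equivalent — no single phase factor reconciles the two unitaries.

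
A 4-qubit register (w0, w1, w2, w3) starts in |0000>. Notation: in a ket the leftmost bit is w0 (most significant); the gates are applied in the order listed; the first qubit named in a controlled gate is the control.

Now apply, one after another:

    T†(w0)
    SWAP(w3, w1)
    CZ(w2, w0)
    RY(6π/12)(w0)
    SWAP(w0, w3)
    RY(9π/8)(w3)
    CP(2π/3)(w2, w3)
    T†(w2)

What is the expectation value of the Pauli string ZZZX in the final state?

The expectation value of ZZZX is -sqrt(sqrt(2) + 2)/2.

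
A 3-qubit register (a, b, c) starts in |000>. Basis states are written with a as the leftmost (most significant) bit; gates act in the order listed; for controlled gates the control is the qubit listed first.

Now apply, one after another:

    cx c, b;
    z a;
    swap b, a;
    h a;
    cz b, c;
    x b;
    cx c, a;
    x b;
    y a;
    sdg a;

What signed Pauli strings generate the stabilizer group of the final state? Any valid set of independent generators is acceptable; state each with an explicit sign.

The stabilizer group can be generated by +YII, +IZI, +IIZ, among other valid generating sets.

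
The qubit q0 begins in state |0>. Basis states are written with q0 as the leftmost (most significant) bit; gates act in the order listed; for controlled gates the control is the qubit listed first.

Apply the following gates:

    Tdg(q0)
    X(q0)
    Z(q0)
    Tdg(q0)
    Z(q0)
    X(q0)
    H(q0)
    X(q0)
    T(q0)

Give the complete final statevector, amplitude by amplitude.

The final amplitudes are -sqrt(2)*exp(3*I*pi/4)/2 on |0>, sqrt(2)/2 on |1>.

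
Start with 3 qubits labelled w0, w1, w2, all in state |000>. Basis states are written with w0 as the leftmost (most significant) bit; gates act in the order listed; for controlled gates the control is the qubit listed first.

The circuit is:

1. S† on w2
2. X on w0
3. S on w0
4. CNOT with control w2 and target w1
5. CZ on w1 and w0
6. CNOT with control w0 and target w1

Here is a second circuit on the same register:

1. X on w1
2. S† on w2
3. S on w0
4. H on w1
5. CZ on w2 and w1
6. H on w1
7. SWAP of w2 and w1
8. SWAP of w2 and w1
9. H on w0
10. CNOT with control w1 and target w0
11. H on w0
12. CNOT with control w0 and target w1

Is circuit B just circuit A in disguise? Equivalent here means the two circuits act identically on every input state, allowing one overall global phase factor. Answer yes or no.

No: there is an input state on which the two circuits produce genuinely different outputs (not merely differing by a phase).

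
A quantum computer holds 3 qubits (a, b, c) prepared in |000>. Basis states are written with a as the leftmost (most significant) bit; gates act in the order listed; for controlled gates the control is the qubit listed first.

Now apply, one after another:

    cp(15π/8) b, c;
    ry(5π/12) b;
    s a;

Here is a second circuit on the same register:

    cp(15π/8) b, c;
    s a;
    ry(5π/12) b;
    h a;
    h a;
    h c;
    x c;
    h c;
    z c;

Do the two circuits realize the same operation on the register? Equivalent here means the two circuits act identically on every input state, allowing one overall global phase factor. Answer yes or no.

Yes — the two circuits implement the same unitary up to a global phase.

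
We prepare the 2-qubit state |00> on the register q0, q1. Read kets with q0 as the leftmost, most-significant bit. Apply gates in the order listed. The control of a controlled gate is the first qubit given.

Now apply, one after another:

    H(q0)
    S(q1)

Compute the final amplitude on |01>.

The final state's coefficient on |01> equals 0.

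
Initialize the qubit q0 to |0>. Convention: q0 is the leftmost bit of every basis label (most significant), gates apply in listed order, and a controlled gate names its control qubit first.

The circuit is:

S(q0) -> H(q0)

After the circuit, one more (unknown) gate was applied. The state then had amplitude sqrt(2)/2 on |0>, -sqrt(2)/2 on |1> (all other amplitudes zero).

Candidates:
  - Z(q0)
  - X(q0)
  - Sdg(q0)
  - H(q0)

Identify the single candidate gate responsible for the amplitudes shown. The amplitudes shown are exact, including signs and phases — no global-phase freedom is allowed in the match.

The applied gate was Z(q0).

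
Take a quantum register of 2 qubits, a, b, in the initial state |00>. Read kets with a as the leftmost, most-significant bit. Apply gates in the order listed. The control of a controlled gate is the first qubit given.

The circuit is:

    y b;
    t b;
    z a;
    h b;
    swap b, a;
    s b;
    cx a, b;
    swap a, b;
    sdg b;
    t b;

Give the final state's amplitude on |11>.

The amplitude on |11> is -sqrt(2)*I/2.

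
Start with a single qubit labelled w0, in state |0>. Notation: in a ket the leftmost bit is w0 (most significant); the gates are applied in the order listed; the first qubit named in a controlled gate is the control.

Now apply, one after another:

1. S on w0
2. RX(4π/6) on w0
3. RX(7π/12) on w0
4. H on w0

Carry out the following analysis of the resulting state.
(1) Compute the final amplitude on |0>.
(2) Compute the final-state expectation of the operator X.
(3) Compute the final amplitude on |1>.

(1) The amplitude on |0> is -sqrt(2)*sqrt(2 - sqrt(2))/4 - sqrt(2)*I*sqrt(sqrt(2) + 2)/4.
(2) The observable X averages to -sqrt(2)/2.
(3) |1> carries amplitude -sqrt(2)*sqrt(2 - sqrt(2))/4 + sqrt(2)*I*sqrt(sqrt(2) + 2)/4 in the final state.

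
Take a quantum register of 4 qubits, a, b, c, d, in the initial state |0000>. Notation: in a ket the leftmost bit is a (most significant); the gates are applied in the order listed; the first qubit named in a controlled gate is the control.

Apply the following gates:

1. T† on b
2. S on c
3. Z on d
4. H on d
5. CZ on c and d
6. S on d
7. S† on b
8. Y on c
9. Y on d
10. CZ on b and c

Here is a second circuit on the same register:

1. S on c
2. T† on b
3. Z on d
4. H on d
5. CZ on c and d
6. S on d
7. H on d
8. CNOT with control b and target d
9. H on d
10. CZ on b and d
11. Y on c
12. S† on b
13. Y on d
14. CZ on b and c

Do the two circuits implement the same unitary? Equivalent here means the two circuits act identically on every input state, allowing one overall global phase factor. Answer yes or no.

Yes — the two circuits implement the same unitary up to a global phase.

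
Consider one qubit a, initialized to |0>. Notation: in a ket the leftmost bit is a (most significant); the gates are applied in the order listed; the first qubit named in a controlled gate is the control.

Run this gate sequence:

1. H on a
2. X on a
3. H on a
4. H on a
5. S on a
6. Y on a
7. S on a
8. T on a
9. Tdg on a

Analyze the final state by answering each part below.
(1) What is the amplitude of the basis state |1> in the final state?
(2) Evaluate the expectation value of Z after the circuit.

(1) |1> carries amplitude -sqrt(2)/2 in the final state.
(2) The expectation value of Z is 0.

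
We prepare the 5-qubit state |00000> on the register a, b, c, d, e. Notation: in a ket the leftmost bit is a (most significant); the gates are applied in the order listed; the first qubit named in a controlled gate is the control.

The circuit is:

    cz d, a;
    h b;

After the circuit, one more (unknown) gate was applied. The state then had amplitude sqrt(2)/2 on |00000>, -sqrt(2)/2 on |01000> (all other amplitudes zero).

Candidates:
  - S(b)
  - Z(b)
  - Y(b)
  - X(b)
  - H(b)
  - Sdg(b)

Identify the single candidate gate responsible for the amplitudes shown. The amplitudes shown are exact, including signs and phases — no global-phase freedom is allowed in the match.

The applied gate was Z(b).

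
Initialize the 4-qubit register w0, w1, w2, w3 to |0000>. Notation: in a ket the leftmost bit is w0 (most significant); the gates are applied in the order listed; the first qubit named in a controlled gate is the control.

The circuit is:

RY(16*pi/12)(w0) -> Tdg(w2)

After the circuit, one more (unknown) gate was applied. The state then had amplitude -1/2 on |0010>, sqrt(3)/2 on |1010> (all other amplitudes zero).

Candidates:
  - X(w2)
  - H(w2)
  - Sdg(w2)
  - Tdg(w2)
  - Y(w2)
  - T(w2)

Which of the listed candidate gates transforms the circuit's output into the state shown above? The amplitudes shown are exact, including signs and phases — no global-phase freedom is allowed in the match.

It was X(w2) that produced the state shown.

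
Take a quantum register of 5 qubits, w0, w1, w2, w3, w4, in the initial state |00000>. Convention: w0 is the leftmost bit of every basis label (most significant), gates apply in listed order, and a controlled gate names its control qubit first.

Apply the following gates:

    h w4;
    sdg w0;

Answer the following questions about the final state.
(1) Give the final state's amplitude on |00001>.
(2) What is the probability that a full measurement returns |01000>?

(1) The final state's coefficient on |00001> equals sqrt(2)/2.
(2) Outcome |01000> occurs with probability 0.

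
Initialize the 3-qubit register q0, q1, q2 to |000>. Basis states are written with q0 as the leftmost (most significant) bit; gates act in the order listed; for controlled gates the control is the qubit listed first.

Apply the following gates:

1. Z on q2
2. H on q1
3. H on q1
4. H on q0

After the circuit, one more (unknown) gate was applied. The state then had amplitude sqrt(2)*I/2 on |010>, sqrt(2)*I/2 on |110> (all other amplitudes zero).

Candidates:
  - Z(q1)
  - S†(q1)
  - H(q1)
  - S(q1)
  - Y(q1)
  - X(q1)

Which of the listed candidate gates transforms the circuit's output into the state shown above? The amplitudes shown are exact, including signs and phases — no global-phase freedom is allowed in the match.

The unique candidate consistent with the amplitudes is Y(q1).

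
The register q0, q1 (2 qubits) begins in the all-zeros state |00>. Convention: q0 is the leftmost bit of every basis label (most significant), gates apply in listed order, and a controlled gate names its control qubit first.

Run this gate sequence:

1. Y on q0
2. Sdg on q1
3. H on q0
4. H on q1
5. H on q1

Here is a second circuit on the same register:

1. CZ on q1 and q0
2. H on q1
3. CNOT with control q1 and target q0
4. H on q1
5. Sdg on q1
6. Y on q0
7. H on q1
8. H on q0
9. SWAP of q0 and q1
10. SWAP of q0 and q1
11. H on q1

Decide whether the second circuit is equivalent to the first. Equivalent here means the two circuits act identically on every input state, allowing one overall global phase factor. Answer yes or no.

No: there is an input state on which the two circuits produce genuinely different outputs (not merely differing by a phase).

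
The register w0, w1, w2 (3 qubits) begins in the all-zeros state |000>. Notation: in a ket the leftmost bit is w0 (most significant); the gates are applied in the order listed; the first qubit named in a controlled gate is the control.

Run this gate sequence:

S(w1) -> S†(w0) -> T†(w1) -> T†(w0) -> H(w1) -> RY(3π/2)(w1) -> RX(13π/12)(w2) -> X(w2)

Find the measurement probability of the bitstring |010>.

The probability of measuring |010> is 0.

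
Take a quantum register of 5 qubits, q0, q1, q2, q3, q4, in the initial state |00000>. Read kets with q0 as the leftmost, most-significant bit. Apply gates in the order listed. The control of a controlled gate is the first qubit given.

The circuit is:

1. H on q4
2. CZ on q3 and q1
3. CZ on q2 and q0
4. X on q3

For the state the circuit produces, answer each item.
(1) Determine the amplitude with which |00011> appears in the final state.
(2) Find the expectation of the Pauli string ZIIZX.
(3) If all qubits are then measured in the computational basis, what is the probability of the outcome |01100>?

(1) |00011> carries amplitude sqrt(2)/2 in the final state.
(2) The observable ZIIZX averages to -1.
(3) A full measurement returns |01100> with probability 0.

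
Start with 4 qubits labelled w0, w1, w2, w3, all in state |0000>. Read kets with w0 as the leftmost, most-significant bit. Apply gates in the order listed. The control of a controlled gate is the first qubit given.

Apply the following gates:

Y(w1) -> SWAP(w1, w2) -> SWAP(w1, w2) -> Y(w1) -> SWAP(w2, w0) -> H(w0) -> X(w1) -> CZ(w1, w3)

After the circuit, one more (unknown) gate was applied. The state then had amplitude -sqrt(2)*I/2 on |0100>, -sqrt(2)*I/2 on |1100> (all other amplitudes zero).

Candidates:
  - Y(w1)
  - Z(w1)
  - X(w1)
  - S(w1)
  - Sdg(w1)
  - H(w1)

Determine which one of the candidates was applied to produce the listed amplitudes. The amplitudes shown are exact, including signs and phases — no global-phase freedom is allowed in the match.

The applied gate was Sdg(w1). Key observation: the block from step 1 through step 4 cancels to the identity and can be dropped.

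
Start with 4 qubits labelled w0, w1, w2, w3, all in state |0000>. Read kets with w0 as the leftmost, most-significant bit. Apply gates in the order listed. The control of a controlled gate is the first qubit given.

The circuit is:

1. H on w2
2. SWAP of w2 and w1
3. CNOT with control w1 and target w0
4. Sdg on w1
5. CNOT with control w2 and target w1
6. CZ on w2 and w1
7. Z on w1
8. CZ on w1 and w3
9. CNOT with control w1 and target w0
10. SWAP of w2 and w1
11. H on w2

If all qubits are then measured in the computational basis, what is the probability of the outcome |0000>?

A full measurement returns |0000> with probability 1/2.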